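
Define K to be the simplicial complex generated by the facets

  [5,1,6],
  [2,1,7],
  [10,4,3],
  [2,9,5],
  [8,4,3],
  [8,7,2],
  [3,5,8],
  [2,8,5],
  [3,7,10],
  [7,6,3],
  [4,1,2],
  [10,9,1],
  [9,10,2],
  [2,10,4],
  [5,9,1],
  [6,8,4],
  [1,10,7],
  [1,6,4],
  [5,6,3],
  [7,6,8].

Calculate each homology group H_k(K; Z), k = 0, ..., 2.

Order the vertices as 1 < 2 < 3 < 4 < 5 < 6 < 7 < 8 < 9 < 10. Listing each simplex with vertices in this order, K has dimension 2 with simplices:

  0-simplices (10): [1], [2], [3], [4], [5], [6], [7], [8], [9], [10]
  1-simplices (30): (30 of them)
  2-simplices (20): (20 of them)

giving chain groups C_0 ≅ Z^10, C_1 ≅ Z^30, C_2 ≅ Z^20.

The boundary map ∂_1: C_1 → C_0 sends each edge [p,q] (with p < q) to q − p. For instance
  ∂[2,8] = [8] − [2].
The 10×30 boundary matrix has rank 9 and Smith normal form diag(1,1,1,1,1,1,1,1,1).

∂_2: C_2 → C_1 sends each 2-simplex [p,q,r] to [q,r] − [p,r] + [p,q]. For instance
  ∂[3,5,6] = [5,6] − [3,6] + [3,5],
  ∂[1,2,4] = [2,4] − [1,4] + [1,2].
The resulting 30×20 matrix has rank 20, and its Smith normal form has invariant factors (1,1,1,1,1,1,1,1,1,1,1,1,1,1,1,1,1,1,1,2).

Computing H_k = (kernel of ∂_k) / (image of ∂_{k+1}):

  H_0: rank C_0 − rank ∂_1 = 10 − 9 = 1, and the invariant factors of ∂_1 are all 1, so H_0 = Z.
  H_1: rank ker ∂_1 − rank ∂_2 = (30 − 9) − 20 = 1, and ∂_2 has invariant factor 2 > 1, so H_1 = Z ⊕ Z/2.
  H_2: rank ker ∂_2 − rank ∂_3 = (20 − 20) − 0 = 0, and there is no ∂_3, so H_2 = 0.

(K is a triangulation of the Klein bottle.)

H_0 = Z,  H_1 = Z ⊕ Z/2,  H_2 = 0.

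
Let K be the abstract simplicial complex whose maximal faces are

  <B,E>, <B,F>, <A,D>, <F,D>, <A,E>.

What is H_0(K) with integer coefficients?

Take the total order A < B < D < E < F on the vertex set. Then K (dimension 1) consists of the simplices:

  0-simplices (5): A, B, D, E, F
  1-simplices (5): AD, AE, BE, BF, DF

so the chain groups are C_0 ≅ Z^5, C_1 ≅ Z^5.

The boundary map ∂_1: C_1 → C_0 sends each edge [p,q] (with p < q) to q − p. For instance
  ∂BE = E − B.
The 5×5 boundary matrix has rank 4 and Smith normal form diag(1,1,1,1).

Reading off H_k = ker ∂_k / im ∂_{k+1}:

  H_0: rank C_0 − rank ∂_1 = 5 − 4 = 1, and the invariant factors of ∂_1 are all 1, so H_0 = Z.

H_0 = Z.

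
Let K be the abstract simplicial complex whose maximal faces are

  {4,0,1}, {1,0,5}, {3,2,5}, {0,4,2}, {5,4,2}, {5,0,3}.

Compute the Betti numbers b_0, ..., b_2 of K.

We work with the vertex ordering 0 < 1 < 2 < 3 < 4 < 5. The simplices of K, each written with vertices in increasing order, are:

  0-simplices (6): [0], [1], [2], [3], [4], [5]
  1-simplices (12): [0,1], [0,2], [0,3], [0,4], [0,5], [1,4], [1,5], [2,3], [2,4], [2,5], [3,5], [4,5]
  2-simplices (6): [0,1,4], [0,1,5], [0,2,4], [0,3,5], [2,3,5], [2,4,5]

giving chain groups C_0 ≅ Z^6, C_1 ≅ Z^12, C_2 ≅ Z^6.

Boundary ∂_1: C_1 → C_0 is given by ∂[p,q] = [q] − [p].
The 6×12 boundary matrix has rank 5 and Smith normal form diag(1,1,1,1,1).

∂_2: C_2 → C_1 acts by ∂[p,q,r] = [q,r] − [p,r] + [p,q]. For instance
  ∂[0,1,5] = [1,5] − [0,5] + [0,1],
  ∂[0,1,4] = [1,4] − [0,4] + [0,1].
As a 12×6 matrix over Z this has rank 6, with invariant factors (1,1,1,1,1,1).

From H_k ≅ ker(∂_k) / im(∂_{k+1}) we obtain:

  H_0: rank C_0 − rank ∂_1 = 6 − 5 = 1, and the invariant factors of ∂_1 are all 1, so H_0 = Z.
  H_1: rank ker ∂_1 − rank ∂_2 = (12 − 5) − 6 = 1, and the invariant factors of ∂_2 are all 1, so H_1 = Z.
  H_2: rank ker ∂_2 − rank ∂_3 = (6 − 6) − 0 = 0, and there is no ∂_3, so H_2 = 0.

(K is a triangulation of the cylinder S^1 x I.)

Hence the Betti numbers are b_0 = 1, b_1 = 1, b_2 = 0.

b_0 = 1, b_1 = 1, b_2 = 0.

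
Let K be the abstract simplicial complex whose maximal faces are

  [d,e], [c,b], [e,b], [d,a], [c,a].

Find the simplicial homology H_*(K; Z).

H_0 = Z,  H_1 = Z.

K has 5 vertices, 5 edges.
rank ∂_0 = 0, rank ∂_1 = 4 ⇒ b_0 = 5 − 0 − 4 = 1; all invariant factors of ∂_1 are 1 so no torsion. So H_0 = Z.
rank ∂_1 = 4, rank ∂_2 = 0 ⇒ b_1 = 5 − 4 − 0 = 1. So H_1 = Z.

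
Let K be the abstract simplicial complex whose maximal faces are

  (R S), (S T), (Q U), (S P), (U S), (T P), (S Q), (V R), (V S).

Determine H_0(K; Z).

Take the total order P < Q < R < S < T < U < V on the vertex set. Then K (dimension 1) consists of the simplices:

  0-simplices (7): P, Q, R, S, T, U, V
  1-simplices (9): PS, PT, QS, QU, RS, RV, ST, SU, SV

so the chain groups are C_0 ≅ Z^7, C_1 ≅ Z^9.

Boundary ∂_1: C_1 → C_0 sends each edge [p,q] (with p < q) to q − p.
As a 7×9 matrix over Z this has rank 6, with invariant factors (1,1,1,1,1,1).

From H_k ≅ ker(∂_k) / im(∂_{k+1}) we obtain:

  H_0: rank C_0 − rank ∂_1 = 7 − 6 = 1, and the invariant factors of ∂_1 are all 1, so H_0 = Z.

(K is a triangulation of a wedge of 3 circles.)

H_0 = Z.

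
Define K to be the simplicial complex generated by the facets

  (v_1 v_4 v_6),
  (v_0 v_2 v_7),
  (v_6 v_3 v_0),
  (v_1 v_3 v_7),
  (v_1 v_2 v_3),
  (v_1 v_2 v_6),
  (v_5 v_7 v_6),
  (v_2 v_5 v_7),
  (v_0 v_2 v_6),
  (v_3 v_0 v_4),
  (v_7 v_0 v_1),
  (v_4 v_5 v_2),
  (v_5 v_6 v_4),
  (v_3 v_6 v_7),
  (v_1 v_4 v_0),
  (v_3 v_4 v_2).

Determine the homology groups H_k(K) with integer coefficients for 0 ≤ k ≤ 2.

H_0 ≅ Z,  H_1 ≅ Z^2,  H_2 ≅ Z.

Order the vertices as v_0 < v_1 < v_2 < v_3 < v_4 < v_5 < v_6 < v_7. Listing each simplex with vertices in this order, K has dimension 2 with simplices:

  0-simplices (8): [v_0], [v_1], [v_2], [v_3], [v_4], [v_5], [v_6], [v_7]
  1-simplices (24): (24 of them)
  2-simplices (16): (16 of them)

giving chain groups C_0 ≅ Z^8, C_1 ≅ Z^24, C_2 ≅ Z^16.

The boundary map ∂_1: C_1 → C_0 maps an edge to its endpoints' difference, ∂[p,q] = q − p. For instance
  ∂[v_4,v_5] = [v_5] − [v_4].
As a 8×24 matrix over Z this has rank 7, with invariant factors (1,1,1,1,1,1,1).

∂_2: C_2 → C_1 maps a triangle to the signed sum of its edges. For instance
  ∂[v_1,v_3,v_7] = [v_3,v_7] − [v_1,v_7] + [v_1,v_3],
  ∂[v_4,v_5,v_6] = [v_5,v_6] − [v_4,v_6] + [v_4,v_5].
As a 24×16 matrix over Z this has rank 15, with invariant factors (1,1,1,1,1,1,1,1,1,1,1,1,1,1,1).

From H_k ≅ ker(∂_k) / im(∂_{k+1}) we obtain:

  H_0: rank C_0 − rank ∂_1 = 8 − 7 = 1, and the invariant factors of ∂_1 are all 1, so H_0 = Z.
  H_1: rank ker ∂_1 − rank ∂_2 = (24 − 7) − 15 = 2, and the invariant factors of ∂_2 are all 1, so H_1 = Z^2.
  H_2: rank ker ∂_2 − rank ∂_3 = (16 − 15) − 0 = 1, and there is no ∂_3, so H_2 = Z.

As a check, the Euler characteristic is 8 − 24 + 16 = 0, which agrees with 1 − 2 + 1 = 0.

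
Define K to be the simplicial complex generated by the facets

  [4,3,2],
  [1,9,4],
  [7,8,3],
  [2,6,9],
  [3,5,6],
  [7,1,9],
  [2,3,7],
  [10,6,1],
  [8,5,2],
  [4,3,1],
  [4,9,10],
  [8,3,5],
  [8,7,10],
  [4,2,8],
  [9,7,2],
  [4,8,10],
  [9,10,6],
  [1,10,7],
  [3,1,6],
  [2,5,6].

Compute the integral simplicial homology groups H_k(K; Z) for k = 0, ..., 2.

H_0 ≅ Z,  H_1 ≅ Z × Z/2,  H_2 = 0.

Fix the vertex order 1 < 2 < 3 < 4 < 5 < 6 < 7 < 8 < 9 < 10 and write every simplex with vertices in increasing order. Then dim K = 2 and the simplices of K are:

  0-simplices (10): [1], [2], [3], [4], [5], [6], [7], [8], [9], [10]
  1-simplices (30): (30 of them)
  2-simplices (20): (20 of them)

giving chain groups C_0 ≅ Z^10, C_1 ≅ Z^30, C_2 ≅ Z^20.

Boundary ∂_1: C_1 → C_0 maps an edge to its endpoints' difference, ∂[p,q] = q − p. For instance
  ∂[1,7] = [7] − [1].
The resulting 10×30 matrix has rank 9, and its Smith normal form has invariant factors (1,1,1,1,1,1,1,1,1).

∂_2: C_2 → C_1 maps a triangle to the signed sum of its edges. For instance
  ∂[6,9,10] = [9,10] − [6,10] + [6,9],
  ∂[1,3,4] = [3,4] − [1,4] + [1,3].
The 30×20 boundary matrix has rank 20 and Smith normal form diag(1,1,1,1,1,1,1,1,1,1,1,1,1,1,1,1,1,1,1,2).

Now H_k = ker ∂_k / im ∂_{k+1}, so:

  H_0: rank C_0 − rank ∂_1 = 10 − 9 = 1, and the invariant factors of ∂_1 are all 1, so H_0 = Z.
  H_1: rank ker ∂_1 − rank ∂_2 = (30 − 9) − 20 = 1, and ∂_2 has invariant factor 2 > 1, so H_1 = Z × Z/2.
  H_2: rank ker ∂_2 − rank ∂_3 = (20 − 20) − 0 = 0, and there is no ∂_3, so H_2 = 0.

(K is a triangulation of the Klein bottle.)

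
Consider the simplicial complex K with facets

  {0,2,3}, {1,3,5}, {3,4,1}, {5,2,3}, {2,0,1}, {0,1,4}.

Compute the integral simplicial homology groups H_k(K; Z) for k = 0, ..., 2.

H_0 ≅ Z,  H_1 ≅ Z,  H_2 = 0.

Order the vertices as 0 < 1 < 2 < 3 < 4 < 5. Listing each simplex with vertices in this order, K has dimension 2 with simplices:

  0-simplices (6): [0], [1], [2], [3], [4], [5]
  1-simplices (12): [0,1], [0,2], [0,3], [0,4], [1,2], [1,3], [1,4], [1,5], [2,3], [2,5], [3,4], [3,5]
  2-simplices (6): [0,1,2], [0,1,4], [0,2,3], [1,3,4], [1,3,5], [2,3,5]

so the chain groups are C_0 ≅ Z^6, C_1 ≅ Z^12, C_2 ≅ Z^6.

Boundary ∂_1: C_1 → C_0 maps an edge to its endpoints' difference, ∂[p,q] = q − p. For instance
  ∂[1,4] = [4] − [1].
The 6×12 boundary matrix has rank 5 and Smith normal form diag(1,1,1,1,1).

∂_2: C_2 → C_1 maps a triangle to the signed sum of its edges. For instance
  ∂[0,2,3] = [2,3] − [0,3] + [0,2],
  ∂[1,3,4] = [3,4] − [1,4] + [1,3].
The resulting 12×6 matrix has rank 6, and its Smith normal form has invariant factors (1,1,1,1,1,1).

Reading off H_k = ker ∂_k / im ∂_{k+1}:

  H_0: rank C_0 − rank ∂_1 = 6 − 5 = 1, and the invariant factors of ∂_1 are all 1, so H_0 = Z.
  H_1: rank ker ∂_1 − rank ∂_2 = (12 − 5) − 6 = 1, and the invariant factors of ∂_2 are all 1, so H_1 = Z.
  H_2: rank ker ∂_2 − rank ∂_3 = (6 − 6) − 0 = 0, and there is no ∂_3, so H_2 = 0.

(K is a triangulation of the cylinder S^1 x I.)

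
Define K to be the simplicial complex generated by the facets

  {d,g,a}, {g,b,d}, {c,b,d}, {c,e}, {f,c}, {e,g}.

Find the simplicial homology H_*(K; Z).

H_0 = Z,  H_1 = Z,  H_2 = 0.

Take the total order a < b < c < d < e < f < g on the vertex set. Then K (dimension 2) consists of the simplices:

  0-simplices (7): a, b, c, d, e, f, g
  1-simplices (10): ad, ag, bc, bd, bg, cd, ce, cf, dg, eg
  2-simplices (3): adg, bcd, bdg

giving chain groups C_0 ≅ Z^7, C_1 ≅ Z^10, C_2 ≅ Z^3.

Boundary ∂_1: C_1 → C_0 is given by ∂[p,q] = [q] − [p]. For instance
  ∂cf = f − c.
As a 7×10 matrix over Z this has rank 6, with invariant factors (1,1,1,1,1,1).

∂_2: C_2 → C_1 acts by ∂[p,q,r] = [q,r] − [p,r] + [p,q]. For instance
  ∂bdg = dg − bg + bd,
  ∂bcd = cd − bd + bc.
The resulting 10×3 matrix has rank 3, and its Smith normal form has invariant factors (1,1,1).

Now H_k = ker ∂_k / im ∂_{k+1}, so:

  H_0: rank C_0 − rank ∂_1 = 7 − 6 = 1, and the invariant factors of ∂_1 are all 1, so H_0 = Z.
  H_1: rank ker ∂_1 − rank ∂_2 = (10 − 6) − 3 = 1, and the invariant factors of ∂_2 are all 1, so H_1 = Z.
  H_2: rank ker ∂_2 − rank ∂_3 = (3 − 3) − 0 = 0, and there is no ∂_3, so H_2 = 0.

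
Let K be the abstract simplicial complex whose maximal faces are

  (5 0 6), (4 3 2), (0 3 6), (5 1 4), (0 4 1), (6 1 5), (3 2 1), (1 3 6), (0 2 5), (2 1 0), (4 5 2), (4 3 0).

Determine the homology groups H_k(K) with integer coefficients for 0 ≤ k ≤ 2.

Order the vertices as 0 < 1 < 2 < 3 < 4 < 5 < 6. Listing each simplex with vertices in this order, K has dimension 2 with simplices:

  0-simplices (7): [0], [1], [2], [3], [4], [5], [6]
  1-simplices (18): [0,1], [0,2], [0,3], [0,4], [0,5], [0,6], [1,2], [1,3], [1,4], [1,5], [1,6], [2,3], [2,4], [2,5], [3,4], [3,6], [4,5], [5,6]
  2-simplices (12): [0,1,2], [0,1,4], [0,2,5], [0,3,4], [0,3,6], [0,5,6], [1,2,3], [1,3,6], [1,4,5], [1,5,6], [2,3,4], [2,4,5]

so the chain groups are C_0 ≅ Z^7, C_1 ≅ Z^18, C_2 ≅ Z^12.

∂_1: C_1 → C_0 sends each edge [p,q] (with p < q) to q − p. For instance
  ∂[0,2] = [2] − [0].
As a 7×18 matrix over Z this has rank 6, with invariant factors (1,1,1,1,1,1).

The boundary map ∂_2: C_2 → C_1 maps a triangle to the signed sum of its edges. For instance
  ∂[1,5,6] = [5,6] − [1,6] + [1,5],
  ∂[0,5,6] = [5,6] − [0,6] + [0,5].
The resulting 18×12 matrix has rank 12, and its Smith normal form has invariant factors (1,1,1,1,1,1,1,1,1,1,1,2).

From H_k ≅ ker(∂_k) / im(∂_{k+1}) we obtain:

  H_0: rank C_0 − rank ∂_1 = 7 − 6 = 1, and the invariant factors of ∂_1 are all 1, so H_0 = Z.
  H_1: rank ker ∂_1 − rank ∂_2 = (18 − 6) − 12 = 0, and ∂_2 has invariant factor 2 > 1, so H_1 = Z/2Z.
  H_2: rank ker ∂_2 − rank ∂_3 = (12 − 12) − 0 = 0, and there is no ∂_3, so H_2 = 0.

H_0 ≅ Z,  H_1 ≅ Z/2Z,  H_2 = 0.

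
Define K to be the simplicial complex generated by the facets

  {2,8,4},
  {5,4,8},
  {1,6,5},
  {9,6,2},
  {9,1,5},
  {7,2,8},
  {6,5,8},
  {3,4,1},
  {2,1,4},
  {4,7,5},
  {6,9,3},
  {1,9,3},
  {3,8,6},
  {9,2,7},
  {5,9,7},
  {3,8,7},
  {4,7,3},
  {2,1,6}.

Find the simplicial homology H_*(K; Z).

H_0 ≅ Z,  H_1 ≅ Z ⊕ Z/2,  H_2 = 0.

K has 9 vertices, 27 edges, 18 triangles.
rank ∂_0 = 0, rank ∂_1 = 8 ⇒ b_0 = 9 − 0 − 8 = 1; all invariant factors of ∂_1 are 1 so no torsion. So H_0 = Z.
rank ∂_1 = 8, rank ∂_2 = 18 ⇒ b_1 = 27 − 8 − 18 = 1; ∂_2 has invariant factor(s) [2] giving torsion. So H_1 = Z ⊕ Z/2.
rank ∂_2 = 18, rank ∂_3 = 0 ⇒ b_2 = 18 − 18 − 0 = 0. So H_2 = 0.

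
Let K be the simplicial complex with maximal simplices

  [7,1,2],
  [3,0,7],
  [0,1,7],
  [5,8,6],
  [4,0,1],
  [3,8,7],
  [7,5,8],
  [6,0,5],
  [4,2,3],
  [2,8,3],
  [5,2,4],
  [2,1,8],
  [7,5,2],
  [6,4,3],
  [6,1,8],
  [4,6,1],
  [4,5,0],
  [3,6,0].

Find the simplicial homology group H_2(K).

K has 9 vertices, 27 edges, 18 triangles.
rank ∂_2 = 18, rank ∂_3 = 0 ⇒ b_2 = 18 − 18 − 0 = 0. So H_2 ≅ 0.

H_2 = 0.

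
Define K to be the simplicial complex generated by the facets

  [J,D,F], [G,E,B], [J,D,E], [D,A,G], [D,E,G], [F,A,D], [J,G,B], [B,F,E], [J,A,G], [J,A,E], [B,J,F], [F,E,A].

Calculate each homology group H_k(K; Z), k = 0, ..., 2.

H_0 ≅ Z,  H_1 ≅ Z/2,  H_2 = 0.

We work with the vertex ordering A < B < D < E < F < G < J. The simplices of K, each written with vertices in increasing order, are:

  0-simplices (7): A, B, D, E, F, G, J
  1-simplices (18): AD, AE, AF, AG, AJ, BE, BF, BG, BJ, DE, DF, DG, DJ, EF, EG, EJ, FJ, GJ
  2-simplices (12): ADF, ADG, AEF, AEJ, AGJ, BEF, BEG, BFJ, BGJ, DEG, DEJ, DFJ

giving chain groups C_0 ≅ Z^7, C_1 ≅ Z^18, C_2 ≅ Z^12.

Boundary ∂_1: C_1 → C_0 maps an edge to its endpoints' difference, ∂[p,q] = q − p.
The resulting 7×18 matrix has rank 6, and its Smith normal form has invariant factors (1,1,1,1,1,1).

∂_2: C_2 → C_1 sends each 2-simplex [p,q,r] to [q,r] − [p,r] + [p,q]. For instance
  ∂ADF = DF − AF + AD,
  ∂BGJ = GJ − BJ + BG.
The 18×12 boundary matrix has rank 12 and Smith normal form diag(1,1,1,1,1,1,1,1,1,1,1,2).

Reading off H_k = ker ∂_k / im ∂_{k+1}:

  H_0: rank C_0 − rank ∂_1 = 7 − 6 = 1, and the invariant factors of ∂_1 are all 1, so H_0 = Z.
  H_1: rank ker ∂_1 − rank ∂_2 = (18 − 6) − 12 = 0, and ∂_2 has invariant factor 2 > 1, so H_1 = Z/2.
  H_2: rank ker ∂_2 − rank ∂_3 = (12 − 12) − 0 = 0, and there is no ∂_3, so H_2 = 0.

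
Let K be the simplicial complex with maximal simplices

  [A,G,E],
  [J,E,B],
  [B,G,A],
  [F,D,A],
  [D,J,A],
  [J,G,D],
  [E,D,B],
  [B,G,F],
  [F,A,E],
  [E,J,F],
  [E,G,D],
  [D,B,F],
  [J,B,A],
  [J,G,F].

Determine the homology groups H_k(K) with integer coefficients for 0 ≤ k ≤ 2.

H_0 = Z,  H_1 = Z^2,  H_2 = Z.

Fix the vertex order A < B < D < E < F < G < J and write every simplex with vertices in increasing order. Then dim K = 2 and the simplices of K are:

  0-simplices (7): A, B, D, E, F, G, J
  1-simplices (21): AB, AD, AE, AF, AG, AJ, BD, BE, BF, BG, BJ, DE, DF, DG, DJ, EF, EG, EJ, FG, FJ, GJ
  2-simplices (14): ABG, ABJ, ADF, ADJ, AEF, AEG, BDE, BDF, BEJ, BFG, DEG, DGJ, EFJ, FGJ

so the chain groups are C_0 ≅ Z^7, C_1 ≅ Z^21, C_2 ≅ Z^14.

The boundary map ∂_1: C_1 → C_0 is given by ∂[p,q] = [q] − [p]. For instance
  ∂AB = B − A.
The resulting 7×21 matrix has rank 6, and its Smith normal form has invariant factors (1,1,1,1,1,1).

The boundary map ∂_2: C_2 → C_1 acts by ∂[p,q,r] = [q,r] − [p,r] + [p,q]. For instance
  ∂BDF = DF − BF + BD,
  ∂DEG = EG − DG + DE.
This gives a 21×14 integer matrix of rank 13; reducing to Smith normal form yields diagonal entries (1,1,1,1,1,1,1,1,1,1,1,1,1).

Computing H_k = (kernel of ∂_k) / (image of ∂_{k+1}):

  H_0: rank C_0 − rank ∂_1 = 7 − 6 = 1, and the invariant factors of ∂_1 are all 1, so H_0 ≅ Z.
  H_1: rank ker ∂_1 − rank ∂_2 = (21 − 6) − 13 = 2, and the invariant factors of ∂_2 are all 1, so H_1 ≅ Z^2.
  H_2: rank ker ∂_2 − rank ∂_3 = (14 − 13) − 0 = 1, and there is no ∂_3, so H_2 ≅ Z.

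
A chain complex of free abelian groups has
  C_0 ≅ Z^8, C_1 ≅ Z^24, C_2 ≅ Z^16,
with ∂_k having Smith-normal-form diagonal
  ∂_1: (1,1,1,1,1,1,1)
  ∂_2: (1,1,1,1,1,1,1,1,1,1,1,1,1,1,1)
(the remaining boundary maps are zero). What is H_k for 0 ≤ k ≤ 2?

H_0: b_0 = 8 − 0 − 7 = 1; torsion from ∂_1 factors > 1: none. So H_0 = Z.
H_1: b_1 = 24 − 7 − 15 = 2; torsion from ∂_2 factors > 1: none. So H_1 = Z^2.
H_2: b_2 = 16 − 15 − 0 = 1; torsion from ∂_3 factors > 1: none. So H_2 = Z.

H_0 = Z,  H_1 = Z^2,  H_2 = Z.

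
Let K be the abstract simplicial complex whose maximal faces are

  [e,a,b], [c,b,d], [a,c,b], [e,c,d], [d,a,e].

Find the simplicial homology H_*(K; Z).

K has 5 vertices, 10 edges, 5 triangles.
rank ∂_0 = 0, rank ∂_1 = 4 ⇒ b_0 = 5 − 0 − 4 = 1; all invariant factors of ∂_1 are 1 so no torsion. So H_0 ≅ Z.
rank ∂_1 = 4, rank ∂_2 = 5 ⇒ b_1 = 10 − 4 − 5 = 1; all invariant factors of ∂_2 are 1 so no torsion. So H_1 ≅ Z.
rank ∂_2 = 5, rank ∂_3 = 0 ⇒ b_2 = 5 − 5 − 0 = 0. So H_2 ≅ 0.

H_0 = Z,  H_1 = Z,  H_2 = 0.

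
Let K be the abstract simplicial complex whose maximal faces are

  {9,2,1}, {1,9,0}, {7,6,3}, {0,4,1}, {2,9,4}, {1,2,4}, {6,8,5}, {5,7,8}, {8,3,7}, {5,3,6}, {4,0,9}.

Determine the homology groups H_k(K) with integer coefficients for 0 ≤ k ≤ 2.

K has 10 vertices, 19 edges, 11 triangles.
rank ∂_0 = 0, rank ∂_1 = 8 ⇒ b_0 = 10 − 0 − 8 = 2; all invariant factors of ∂_1 are 1 so no torsion. So H_0 = Z^2.
rank ∂_1 = 8, rank ∂_2 = 10 ⇒ b_1 = 19 − 8 − 10 = 1; all invariant factors of ∂_2 are 1 so no torsion. So H_1 = Z.
rank ∂_2 = 10, rank ∂_3 = 0 ⇒ b_2 = 11 − 10 − 0 = 1. So H_2 = Z.

H_0 = Z^2,  H_1 = Z,  H_2 = Z.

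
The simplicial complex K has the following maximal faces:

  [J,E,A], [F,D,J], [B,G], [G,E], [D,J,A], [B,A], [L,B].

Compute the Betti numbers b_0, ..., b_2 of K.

Take the total order A < B < D < E < F < G < J < L on the vertex set. Then K (dimension 2) consists of the simplices:

  0-simplices (8): A, B, D, E, F, G, J, L
  1-simplices (11): AB, AD, AE, AJ, BG, BL, DF, DJ, EG, EJ, FJ
  2-simplices (3): ADJ, AEJ, DFJ

giving chain groups C_0 ≅ Z^8, C_1 ≅ Z^11, C_2 ≅ Z^3.

The boundary map ∂_1: C_1 → C_0 sends each edge [p,q] (with p < q) to q − p. For instance
  ∂DJ = J − D.
The 8×11 boundary matrix has rank 7 and Smith normal form diag(1,1,1,1,1,1,1).

The boundary map ∂_2: C_2 → C_1 acts by ∂[p,q,r] = [q,r] − [p,r] + [p,q]. For instance
  ∂ADJ = DJ − AJ + AD,
  ∂DFJ = FJ − DJ + DF.
The resulting 11×3 matrix has rank 3, and its Smith normal form has invariant factors (1,1,1).

From H_k ≅ ker(∂_k) / im(∂_{k+1}) we obtain:

  H_0: rank C_0 − rank ∂_1 = 8 − 7 = 1, and the invariant factors of ∂_1 are all 1, so H_0 = Z.
  H_1: rank ker ∂_1 − rank ∂_2 = (11 − 7) − 3 = 1, and the invariant factors of ∂_2 are all 1, so H_1 = Z.
  H_2: rank ker ∂_2 − rank ∂_3 = (3 − 3) − 0 = 0, and there is no ∂_3, so H_2 = 0.

Hence the Betti numbers are b_0 = 1, b_1 = 1, b_2 = 0.

b_0 = 1, b_1 = 1, b_2 = 0.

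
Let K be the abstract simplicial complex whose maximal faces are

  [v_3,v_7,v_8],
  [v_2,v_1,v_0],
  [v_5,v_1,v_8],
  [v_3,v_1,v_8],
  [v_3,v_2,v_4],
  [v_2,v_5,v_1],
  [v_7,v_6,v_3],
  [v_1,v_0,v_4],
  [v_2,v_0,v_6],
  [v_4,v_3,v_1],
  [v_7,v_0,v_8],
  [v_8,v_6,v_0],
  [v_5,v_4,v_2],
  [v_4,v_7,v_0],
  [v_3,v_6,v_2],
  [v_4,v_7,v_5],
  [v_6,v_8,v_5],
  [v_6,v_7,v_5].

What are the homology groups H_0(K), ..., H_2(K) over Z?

Take the total order v_0 < v_1 < v_2 < v_3 < v_4 < v_5 < v_6 < v_7 < v_8 on the vertex set. Then K (dimension 2) consists of the simplices:

  0-simplices (9): [v_0], [v_1], [v_2], [v_3], [v_4], [v_5], [v_6], [v_7], [v_8]
  1-simplices (27): (27 of them)
  2-simplices (18): (18 of them)

Hence C_0 ≅ Z^9, C_1 ≅ Z^27, C_2 ≅ Z^18.

The boundary map ∂_1: C_1 → C_0 is given by ∂[p,q] = [q] − [p]. For instance
  ∂[v_0,v_4] = [v_4] − [v_0].
As a 9×27 matrix over Z this has rank 8, with invariant factors (1,1,1,1,1,1,1,1).

Boundary ∂_2: C_2 → C_1 sends each 2-simplex [p,q,r] to [q,r] − [p,r] + [p,q]. For instance
  ∂[v_1,v_3,v_8] = [v_3,v_8] − [v_1,v_8] + [v_1,v_3],
  ∂[v_2,v_3,v_6] = [v_3,v_6] − [v_2,v_6] + [v_2,v_3].
The 27×18 boundary matrix has rank 18 and Smith normal form diag(1,1,1,1,1,1,1,1,1,1,1,1,1,1,1,1,1,2).

Computing H_k = (kernel of ∂_k) / (image of ∂_{k+1}):

  H_0: rank C_0 − rank ∂_1 = 9 − 8 = 1, and the invariant factors of ∂_1 are all 1, so H_0 = Z.
  H_1: rank ker ∂_1 − rank ∂_2 = (27 − 8) − 18 = 1, and ∂_2 has invariant factor 2 > 1, so H_1 = Z ⊕ Z_2.
  H_2: rank ker ∂_2 − rank ∂_3 = (18 − 18) − 0 = 0, and there is no ∂_3, so H_2 = 0.

(K is a triangulation of the Klein bottle.)

H_0 ≅ Z,  H_1 ≅ Z ⊕ Z_2,  H_2 = 0.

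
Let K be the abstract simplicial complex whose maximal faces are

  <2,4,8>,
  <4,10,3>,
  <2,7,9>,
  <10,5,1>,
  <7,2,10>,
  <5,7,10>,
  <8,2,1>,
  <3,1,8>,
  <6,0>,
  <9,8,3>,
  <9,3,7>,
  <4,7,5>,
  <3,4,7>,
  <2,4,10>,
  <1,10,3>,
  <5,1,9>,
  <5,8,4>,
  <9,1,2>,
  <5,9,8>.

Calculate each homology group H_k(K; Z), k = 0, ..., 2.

K has 11 vertices, 28 edges, 18 triangles.
rank ∂_0 = 0, rank ∂_1 = 9 ⇒ b_0 = 11 − 0 − 9 = 2; all invariant factors of ∂_1 are 1 so no torsion. So H_0 = Z^2.
rank ∂_1 = 9, rank ∂_2 = 18 ⇒ b_1 = 28 − 9 − 18 = 1; ∂_2 has invariant factor(s) [2] giving torsion. So H_1 = Z ⊕ Z/2.
rank ∂_2 = 18, rank ∂_3 = 0 ⇒ b_2 = 18 − 18 − 0 = 0. So H_2 = 0.

H_0 = Z^2,  H_1 = Z ⊕ Z/2,  H_2 = 0.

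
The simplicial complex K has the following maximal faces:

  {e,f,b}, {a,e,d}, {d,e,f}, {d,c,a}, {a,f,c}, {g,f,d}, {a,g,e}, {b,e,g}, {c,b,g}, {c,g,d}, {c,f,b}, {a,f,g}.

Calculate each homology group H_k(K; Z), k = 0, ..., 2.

Order the vertices as a < b < c < d < e < f < g. Listing each simplex with vertices in this order, K has dimension 2 with simplices:

  0-simplices (7): a, b, c, d, e, f, g
  1-simplices (18): ac, ad, ae, af, ag, bc, be, bf, bg, cd, cf, cg, de, df, dg, ef, eg, fg
  2-simplices (12): acd, acf, ade, aeg, afg, bcf, bcg, bef, beg, cdg, def, dfg

Hence C_0 ≅ Z^7, C_1 ≅ Z^18, C_2 ≅ Z^12.

∂_1: C_1 → C_0 sends each edge [p,q] (with p < q) to q − p. For instance
  ∂bc = c − b.
As a 7×18 matrix over Z this has rank 6, with invariant factors (1,1,1,1,1,1).

∂_2: C_2 → C_1 sends each 2-simplex [p,q,r] to [q,r] − [p,r] + [p,q]. For instance
  ∂bcf = cf − bf + bc,
  ∂dfg = fg − dg + df.
The resulting 18×12 matrix has rank 12, and its Smith normal form has invariant factors (1,1,1,1,1,1,1,1,1,1,1,2).

Computing H_k = (kernel of ∂_k) / (image of ∂_{k+1}):

  H_0: rank C_0 − rank ∂_1 = 7 − 6 = 1, and the invariant factors of ∂_1 are all 1, so H_0 ≅ Z.
  H_1: rank ker ∂_1 − rank ∂_2 = (18 − 6) − 12 = 0, and ∂_2 has invariant factor 2 > 1, so H_1 ≅ Z/2Z.
  H_2: rank ker ∂_2 − rank ∂_3 = (12 − 12) − 0 = 0, and there is no ∂_3, so H_2 ≅ 0.

H_0 = Z,  H_1 = Z/2Z,  H_2 = 0.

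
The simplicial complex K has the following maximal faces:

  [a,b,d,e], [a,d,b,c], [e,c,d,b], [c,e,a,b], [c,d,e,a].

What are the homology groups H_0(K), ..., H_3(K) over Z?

Order the vertices as a < b < c < d < e. Listing each simplex with vertices in this order, K has dimension 3 with simplices:

  0-simplices (5): a, b, c, d, e
  1-simplices (10): ab, ac, ad, ae, bc, bd, be, cd, ce, de
  2-simplices (10): abc, abd, abe, acd, ace, ade, bcd, bce, bde, cde
  3-simplices (5): abcd, abce, abde, acde, bcde

giving chain groups C_0 ≅ Z^5, C_1 ≅ Z^10, C_2 ≅ Z^10, C_3 ≅ Z^5.

Boundary ∂_1: C_1 → C_0 maps an edge to its endpoints' difference, ∂[p,q] = q − p.
The resulting 5×10 matrix has rank 4, and its Smith normal form has invariant factors (1,1,1,1).

Boundary ∂_2: C_2 → C_1 acts by ∂[p,q,r] = [q,r] − [p,r] + [p,q]. For instance
  ∂cde = de − ce + cd,
  ∂abd = bd − ad + ab.
The 10×10 boundary matrix has rank 6 and Smith normal form diag(1,1,1,1,1,1).

The boundary map ∂_3: C_3 → C_2 sends each 3-simplex σ to the alternating sum Σ_i (−1)^i (σ with its i-th vertex removed). For instance
  ∂abde = bde − ade + abe − abd,
  ∂abce = bce − ace + abe − abc.
This gives a 10×5 integer matrix of rank 4; reducing to Smith normal form yields diagonal entries (1,1,1,1).

Now H_k = ker ∂_k / im ∂_{k+1}, so:

  H_0: rank C_0 − rank ∂_1 = 5 − 4 = 1, and the invariant factors of ∂_1 are all 1, so H_0 ≅ Z.
  H_1: rank ker ∂_1 − rank ∂_2 = (10 − 4) − 6 = 0, and the invariant factors of ∂_2 are all 1, so H_1 ≅ 0.
  H_2: rank ker ∂_2 − rank ∂_3 = (10 − 6) − 4 = 0, and the invariant factors of ∂_3 are all 1, so H_2 ≅ 0.
  H_3: rank ker ∂_3 − rank ∂_4 = (5 − 4) − 0 = 1, and there is no ∂_4, so H_3 ≅ Z.

(K is a triangulation of the 3-sphere S^3.)

H_0 = Z,  H_1 = 0,  H_2 = 0,  H_3 = Z.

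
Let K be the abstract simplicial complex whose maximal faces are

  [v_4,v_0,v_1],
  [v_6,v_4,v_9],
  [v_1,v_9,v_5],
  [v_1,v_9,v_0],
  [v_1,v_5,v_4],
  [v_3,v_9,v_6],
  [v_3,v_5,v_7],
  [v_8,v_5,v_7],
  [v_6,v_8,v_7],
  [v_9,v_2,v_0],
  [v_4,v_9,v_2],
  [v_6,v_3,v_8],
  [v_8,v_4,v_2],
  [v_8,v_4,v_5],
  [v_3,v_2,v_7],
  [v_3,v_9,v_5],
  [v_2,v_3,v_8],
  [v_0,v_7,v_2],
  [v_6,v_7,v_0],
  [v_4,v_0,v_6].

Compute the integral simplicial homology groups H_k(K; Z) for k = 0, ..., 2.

Fix the vertex order v_0 < v_1 < v_2 < v_3 < v_4 < v_5 < v_6 < v_7 < v_8 < v_9 and write every simplex with vertices in increasing order. Then dim K = 2 and the simplices of K are:

  0-simplices (10): [v_0], [v_1], [v_2], [v_3], [v_4], [v_5], [v_6], [v_7], [v_8], [v_9]
  1-simplices (30): (30 of them)
  2-simplices (20): (20 of them)

giving chain groups C_0 ≅ Z^10, C_1 ≅ Z^30, C_2 ≅ Z^20.

The boundary map ∂_1: C_1 → C_0 maps an edge to its endpoints' difference, ∂[p,q] = q − p. For instance
  ∂[v_0,v_7] = [v_7] − [v_0].
As a 10×30 matrix over Z this has rank 9, with invariant factors (1,1,1,1,1,1,1,1,1).

The boundary map ∂_2: C_2 → C_1 acts by ∂[p,q,r] = [q,r] − [p,r] + [p,q]. For instance
  ∂[v_3,v_6,v_8] = [v_6,v_8] − [v_3,v_8] + [v_3,v_6],
  ∂[v_3,v_5,v_7] = [v_5,v_7] − [v_3,v_7] + [v_3,v_5].
The 30×20 boundary matrix has rank 20 and Smith normal form diag(1,1,1,1,1,1,1,1,1,1,1,1,1,1,1,1,1,1,1,2).

From H_k ≅ ker(∂_k) / im(∂_{k+1}) we obtain:

  H_0: rank C_0 − rank ∂_1 = 10 − 9 = 1, and the invariant factors of ∂_1 are all 1, so H_0 ≅ Z.
  H_1: rank ker ∂_1 − rank ∂_2 = (30 − 9) − 20 = 1, and ∂_2 has invariant factor 2 > 1, so H_1 ≅ Z ⊕ Z_2.
  H_2: rank ker ∂_2 − rank ∂_3 = (20 − 20) − 0 = 0, and there is no ∂_3, so H_2 ≅ 0.

H_0 ≅ Z,  H_1 ≅ Z ⊕ Z_2,  H_2 = 0.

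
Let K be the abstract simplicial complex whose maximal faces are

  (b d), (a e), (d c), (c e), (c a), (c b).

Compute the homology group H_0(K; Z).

Order the vertices as a < b < c < d < e. Listing each simplex with vertices in this order, K has dimension 1 with simplices:

  0-simplices (5): a, b, c, d, e
  1-simplices (6): ac, ae, bc, bd, cd, ce

so the chain groups are C_0 ≅ Z^5, C_1 ≅ Z^6.

Boundary ∂_1: C_1 → C_0 sends each edge [p,q] (with p < q) to q − p.
As a 5×6 matrix over Z this has rank 4, with invariant factors (1,1,1,1).

Computing H_k = (kernel of ∂_k) / (image of ∂_{k+1}):

  H_0: rank C_0 − rank ∂_1 = 5 − 4 = 1, and the invariant factors of ∂_1 are all 1, so H_0 ≅ Z.

H_0 ≅ Z.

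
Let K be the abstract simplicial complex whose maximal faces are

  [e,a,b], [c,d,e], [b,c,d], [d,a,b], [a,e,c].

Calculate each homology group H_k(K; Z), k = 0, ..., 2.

Order the vertices as a < b < c < d < e. Listing each simplex with vertices in this order, K has dimension 2 with simplices:

  0-simplices (5): a, b, c, d, e
  1-simplices (10): ab, ac, ad, ae, bc, bd, be, cd, ce, de
  2-simplices (5): abd, abe, ace, bcd, cde

so the chain groups are C_0 ≅ Z^5, C_1 ≅ Z^10, C_2 ≅ Z^5.

Boundary ∂_1: C_1 → C_0 maps an edge to its endpoints' difference, ∂[p,q] = q − p.
This gives a 5×10 integer matrix of rank 4; reducing to Smith normal form yields diagonal entries (1,1,1,1).

The boundary map ∂_2: C_2 → C_1 acts by ∂[p,q,r] = [q,r] − [p,r] + [p,q]. For instance
  ∂abe = be − ae + ab,
  ∂cde = de − ce + cd.
This gives a 10×5 integer matrix of rank 5; reducing to Smith normal form yields diagonal entries (1,1,1,1,1).

From H_k ≅ ker(∂_k) / im(∂_{k+1}) we obtain:

  H_0: rank C_0 − rank ∂_1 = 5 − 4 = 1, and the invariant factors of ∂_1 are all 1, so H_0 = Z.
  H_1: rank ker ∂_1 − rank ∂_2 = (10 − 4) − 5 = 1, and the invariant factors of ∂_2 are all 1, so H_1 = Z.
  H_2: rank ker ∂_2 − rank ∂_3 = (5 − 5) − 0 = 0, and there is no ∂_3, so H_2 = 0.

As a check, the Euler characteristic is 5 − 10 + 5 = 0, which agrees with 1 − 1 + 0 = 0.

H_0 ≅ Z,  H_1 ≅ Z,  H_2 = 0.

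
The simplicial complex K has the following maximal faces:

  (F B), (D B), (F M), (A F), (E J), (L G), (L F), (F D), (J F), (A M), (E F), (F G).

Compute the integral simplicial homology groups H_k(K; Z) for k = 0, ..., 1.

H_0 = Z,  H_1 = Z^4.

Fix the vertex order A < B < D < E < F < G < J < L < M and write every simplex with vertices in increasing order. Then dim K = 1 and the simplices of K are:

  0-simplices (9): A, B, D, E, F, G, J, L, M
  1-simplices (12): AF, AM, BD, BF, DF, EF, EJ, FG, FJ, FL, FM, GL

so the chain groups are C_0 ≅ Z^9, C_1 ≅ Z^12.

Boundary ∂_1: C_1 → C_0 is given by ∂[p,q] = [q] − [p].
The 9×12 boundary matrix has rank 8 and Smith normal form diag(1,1,1,1,1,1,1,1).

Reading off H_k = ker ∂_k / im ∂_{k+1}:

  H_0: rank C_0 − rank ∂_1 = 9 − 8 = 1, and the invariant factors of ∂_1 are all 1, so H_0 = Z.
  H_1: rank ker ∂_1 − rank ∂_2 = (12 − 8) − 0 = 4, and there is no ∂_2, so H_1 = Z^4.

As a check, the Euler characteristic is 9 − 12 = -3, which agrees with 1 − 4 = -3.
(K is a triangulation of a wedge of 4 circles.)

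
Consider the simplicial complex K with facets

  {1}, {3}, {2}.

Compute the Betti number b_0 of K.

Order the vertices as 1 < 2 < 3. Listing each simplex with vertices in this order, K has dimension 0 with simplices:

  0-simplices (3): [1], [2], [3]

so the chain groups are C_0 ≅ Z^3.

Reading off H_k = ker ∂_k / im ∂_{k+1}:

  H_0: rank C_0 − rank ∂_1 = 3 − 0 = 3, and there is no ∂_1, so H_0 = Z^3.

Hence the Betti numbers are b_0 = 3.

b_0 = 3.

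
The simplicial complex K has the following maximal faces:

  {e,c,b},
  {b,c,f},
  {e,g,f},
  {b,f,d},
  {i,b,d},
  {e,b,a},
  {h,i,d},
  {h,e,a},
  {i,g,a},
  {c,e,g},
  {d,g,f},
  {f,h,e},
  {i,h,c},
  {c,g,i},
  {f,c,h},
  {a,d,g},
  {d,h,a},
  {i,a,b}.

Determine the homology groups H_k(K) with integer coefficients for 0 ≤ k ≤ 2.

Order the vertices as a < b < c < d < e < f < g < h < i. Listing each simplex with vertices in this order, K has dimension 2 with simplices:

  0-simplices (9): a, b, c, d, e, f, g, h, i
  1-simplices (27): ab, ad, ae, ag, ah, ai, bc, bd, be, bf, bi, ce, cf, cg, ch, ci, df, dg, dh, di, ef, eg, eh, fg, fh, gi, hi
  2-simplices (18): abe, abi, adg, adh, aeh, agi, bce, bcf, bdf, bdi, ceg, cfh, cgi, chi, dfg, dhi, efg, efh

giving chain groups C_0 ≅ Z^9, C_1 ≅ Z^27, C_2 ≅ Z^18.

The boundary map ∂_1: C_1 → C_0 maps an edge to its endpoints' difference, ∂[p,q] = q − p. For instance
  ∂bc = c − b.
The resulting 9×27 matrix has rank 8, and its Smith normal form has invariant factors (1,1,1,1,1,1,1,1).

Boundary ∂_2: C_2 → C_1 sends each 2-simplex [p,q,r] to [q,r] − [p,r] + [p,q]. For instance
  ∂efh = fh − eh + ef,
  ∂chi = hi − ci + ch.
The 27×18 boundary matrix has rank 18 and Smith normal form diag(1,1,1,1,1,1,1,1,1,1,1,1,1,1,1,1,1,2).

From H_k ≅ ker(∂_k) / im(∂_{k+1}) we obtain:

  H_0: rank C_0 − rank ∂_1 = 9 − 8 = 1, and the invariant factors of ∂_1 are all 1, so H_0 ≅ Z.
  H_1: rank ker ∂_1 − rank ∂_2 = (27 − 8) − 18 = 1, and ∂_2 has invariant factor 2 > 1, so H_1 ≅ Z ⊕ Z/2.
  H_2: rank ker ∂_2 − rank ∂_3 = (18 − 18) − 0 = 0, and there is no ∂_3, so H_2 ≅ 0.

As a check, the Euler characteristic is 9 − 27 + 18 = 0, which agrees with 1 − 1 + 0 = 0.

H_0 ≅ Z,  H_1 ≅ Z ⊕ Z/2,  H_2 = 0.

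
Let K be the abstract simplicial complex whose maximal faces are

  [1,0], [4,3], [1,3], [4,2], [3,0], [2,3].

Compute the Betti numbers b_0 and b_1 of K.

We work with the vertex ordering 0 < 1 < 2 < 3 < 4. The simplices of K, each written with vertices in increasing order, are:

  0-simplices (5): [0], [1], [2], [3], [4]
  1-simplices (6): [0,1], [0,3], [1,3], [2,3], [2,4], [3,4]

giving chain groups C_0 ≅ Z^5, C_1 ≅ Z^6.

The boundary map ∂_1: C_1 → C_0 sends each edge [p,q] (with p < q) to q − p.
The resulting 5×6 matrix has rank 4, and its Smith normal form has invariant factors (1,1,1,1).

Now H_k = ker ∂_k / im ∂_{k+1}, so:

  H_0: rank C_0 − rank ∂_1 = 5 − 4 = 1, and the invariant factors of ∂_1 are all 1, so H_0 ≅ Z.
  H_1: rank ker ∂_1 − rank ∂_2 = (6 − 4) − 0 = 2, and there is no ∂_2, so H_1 ≅ Z^2.

As a check, the Euler characteristic is 5 − 6 = -1, which agrees with 1 − 2 = -1.

Hence the Betti numbers are b_0 = 1, b_1 = 2.

b_0 = 1, b_1 = 2.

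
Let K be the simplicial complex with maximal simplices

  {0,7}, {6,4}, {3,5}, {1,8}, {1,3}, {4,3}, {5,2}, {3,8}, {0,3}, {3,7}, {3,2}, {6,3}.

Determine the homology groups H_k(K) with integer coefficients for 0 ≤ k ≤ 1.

H_0 = Z,  H_1 = Z^4.

Fix the vertex order 0 < 1 < 2 < 3 < 4 < 5 < 6 < 7 < 8 and write every simplex with vertices in increasing order. Then dim K = 1 and the simplices of K are:

  0-simplices (9): [0], [1], [2], [3], [4], [5], [6], [7], [8]
  1-simplices (12): [0,3], [0,7], [1,3], [1,8], [2,3], [2,5], [3,4], [3,5], [3,6], [3,7], [3,8], [4,6]

Hence C_0 ≅ Z^9, C_1 ≅ Z^12.

Boundary ∂_1: C_1 → C_0 maps an edge to its endpoints' difference, ∂[p,q] = q − p. For instance
  ∂[3,4] = [4] − [3].
As a 9×12 matrix over Z this has rank 8, with invariant factors (1,1,1,1,1,1,1,1).

From H_k ≅ ker(∂_k) / im(∂_{k+1}) we obtain:

  H_0: rank C_0 − rank ∂_1 = 9 − 8 = 1, and the invariant factors of ∂_1 are all 1, so H_0 ≅ Z.
  H_1: rank ker ∂_1 − rank ∂_2 = (12 − 8) − 0 = 4, and there is no ∂_2, so H_1 ≅ Z^4.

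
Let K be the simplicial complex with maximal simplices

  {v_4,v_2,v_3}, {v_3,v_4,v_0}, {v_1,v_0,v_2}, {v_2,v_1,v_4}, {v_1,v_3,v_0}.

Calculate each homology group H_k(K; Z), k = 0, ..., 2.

H_0 ≅ Z,  H_1 ≅ Z,  H_2 = 0.

Order the vertices as v_0 < v_1 < v_2 < v_3 < v_4. Listing each simplex with vertices in this order, K has dimension 2 with simplices:

  0-simplices (5): [v_0], [v_1], [v_2], [v_3], [v_4]
  1-simplices (10): [v_0,v_1], [v_0,v_2], [v_0,v_3], [v_0,v_4], [v_1,v_2], [v_1,v_3], [v_1,v_4], [v_2,v_3], [v_2,v_4], [v_3,v_4]
  2-simplices (5): [v_0,v_1,v_2], [v_0,v_1,v_3], [v_0,v_3,v_4], [v_1,v_2,v_4], [v_2,v_3,v_4]

so the chain groups are C_0 ≅ Z^5, C_1 ≅ Z^10, C_2 ≅ Z^5.

∂_1: C_1 → C_0 sends each edge [p,q] (with p < q) to q − p. For instance
  ∂[v_0,v_4] = [v_4] − [v_0].
The resulting 5×10 matrix has rank 4, and its Smith normal form has invariant factors (1,1,1,1).

Boundary ∂_2: C_2 → C_1 maps a triangle to the signed sum of its edges. For instance
  ∂[v_0,v_1,v_2] = [v_1,v_2] − [v_0,v_2] + [v_0,v_1],
  ∂[v_1,v_2,v_4] = [v_2,v_4] − [v_1,v_4] + [v_1,v_2].
As a 10×5 matrix over Z this has rank 5, with invariant factors (1,1,1,1,1).

Computing H_k = (kernel of ∂_k) / (image of ∂_{k+1}):

  H_0: rank C_0 − rank ∂_1 = 5 − 4 = 1, and the invariant factors of ∂_1 are all 1, so H_0 ≅ Z.
  H_1: rank ker ∂_1 − rank ∂_2 = (10 − 4) − 5 = 1, and the invariant factors of ∂_2 are all 1, so H_1 ≅ Z.
  H_2: rank ker ∂_2 − rank ∂_3 = (5 − 5) − 0 = 0, and there is no ∂_3, so H_2 ≅ 0.

As a check, the Euler characteristic is 5 − 10 + 5 = 0, which agrees with 1 − 1 + 0 = 0.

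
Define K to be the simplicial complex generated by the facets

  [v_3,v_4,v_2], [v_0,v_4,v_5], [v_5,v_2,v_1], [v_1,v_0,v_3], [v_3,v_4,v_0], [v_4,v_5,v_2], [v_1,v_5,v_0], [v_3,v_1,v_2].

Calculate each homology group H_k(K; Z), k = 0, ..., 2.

K has 6 vertices, 12 edges, 8 triangles.
rank ∂_0 = 0, rank ∂_1 = 5 ⇒ b_0 = 6 − 0 − 5 = 1; all invariant factors of ∂_1 are 1 so no torsion. So H_0 ≅ Z.
rank ∂_1 = 5, rank ∂_2 = 7 ⇒ b_1 = 12 − 5 − 7 = 0; all invariant factors of ∂_2 are 1 so no torsion. So H_1 ≅ 0.
rank ∂_2 = 7, rank ∂_3 = 0 ⇒ b_2 = 8 − 7 − 0 = 1. So H_2 ≅ Z.

H_0 ≅ Z,  H_1 = 0,  H_2 ≅ Z.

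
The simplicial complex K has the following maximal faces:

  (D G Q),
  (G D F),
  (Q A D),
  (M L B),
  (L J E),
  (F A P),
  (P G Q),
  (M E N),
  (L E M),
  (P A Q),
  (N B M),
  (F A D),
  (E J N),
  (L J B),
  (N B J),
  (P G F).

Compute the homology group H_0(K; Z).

We work with the vertex ordering A < B < D < E < F < G < J < L < M < N < P < Q. The simplices of K, each written with vertices in increasing order, are:

  0-simplices (12): A, B, D, E, F, G, J, L, M, N, P, Q
  1-simplices (24): AD, AF, AP, AQ, BJ, BL, BM, BN, DF, DG, DQ, EJ, EL, EM, EN, FG, FP, GP, GQ, JL, JN, LM, MN, PQ
  2-simplices (16): ADF, ADQ, AFP, APQ, BJL, BJN, BLM, BMN, DFG, DGQ, EJL, EJN, ELM, EMN, FGP, GPQ

so the chain groups are C_0 ≅ Z^12, C_1 ≅ Z^24, C_2 ≅ Z^16.

∂_1: C_1 → C_0 sends each edge [p,q] (with p < q) to q − p. For instance
  ∂GQ = Q − G.
The 12×24 boundary matrix has rank 10 and Smith normal form diag(1,1,1,1,1,1,1,1,1,1).

∂_2: C_2 → C_1 sends each 2-simplex [p,q,r] to [q,r] − [p,r] + [p,q]. For instance
  ∂BMN = MN − BN + BM,
  ∂EJL = JL − EL + EJ.
This gives a 24×16 integer matrix of rank 14; reducing to Smith normal form yields diagonal entries (1,1,1,1,1,1,1,1,1,1,1,1,1,1).

Reading off H_k = ker ∂_k / im ∂_{k+1}:

  H_0: rank C_0 − rank ∂_1 = 12 − 10 = 2, and the invariant factors of ∂_1 are all 1, so H_0 ≅ Z^2.

H_0 = Z^2.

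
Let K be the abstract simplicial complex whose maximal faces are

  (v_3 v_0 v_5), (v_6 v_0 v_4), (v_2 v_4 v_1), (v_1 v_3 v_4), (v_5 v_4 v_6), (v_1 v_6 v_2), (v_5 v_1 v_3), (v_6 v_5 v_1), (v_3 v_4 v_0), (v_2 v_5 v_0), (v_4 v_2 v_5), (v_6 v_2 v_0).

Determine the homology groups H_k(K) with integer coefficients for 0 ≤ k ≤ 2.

We work with the vertex ordering v_0 < v_1 < v_2 < v_3 < v_4 < v_5 < v_6. The simplices of K, each written with vertices in increasing order, are:

  0-simplices (7): [v_0], [v_1], [v_2], [v_3], [v_4], [v_5], [v_6]
  1-simplices (18): (18 of them)
  2-simplices (12): (12 of them)

Hence C_0 ≅ Z^7, C_1 ≅ Z^18, C_2 ≅ Z^12.

The boundary map ∂_1: C_1 → C_0 sends each edge [p,q] (with p < q) to q − p.
The 7×18 boundary matrix has rank 6 and Smith normal form diag(1,1,1,1,1,1).

The boundary map ∂_2: C_2 → C_1 acts by ∂[p,q,r] = [q,r] − [p,r] + [p,q]. For instance
  ∂[v_1,v_3,v_5] = [v_3,v_5] − [v_1,v_5] + [v_1,v_3],
  ∂[v_0,v_3,v_5] = [v_3,v_5] − [v_0,v_5] + [v_0,v_3].
This gives a 18×12 integer matrix of rank 12; reducing to Smith normal form yields diagonal entries (1,1,1,1,1,1,1,1,1,1,1,2).

Computing H_k = (kernel of ∂_k) / (image of ∂_{k+1}):

  H_0: rank C_0 − rank ∂_1 = 7 − 6 = 1, and the invariant factors of ∂_1 are all 1, so H_0 ≅ Z.
  H_1: rank ker ∂_1 − rank ∂_2 = (18 − 6) − 12 = 0, and ∂_2 has invariant factor 2 > 1, so H_1 ≅ Z_2.
  H_2: rank ker ∂_2 − rank ∂_3 = (12 − 12) − 0 = 0, and there is no ∂_3, so H_2 ≅ 0.

H_0 ≅ Z,  H_1 ≅ Z_2,  H_2 = 0.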